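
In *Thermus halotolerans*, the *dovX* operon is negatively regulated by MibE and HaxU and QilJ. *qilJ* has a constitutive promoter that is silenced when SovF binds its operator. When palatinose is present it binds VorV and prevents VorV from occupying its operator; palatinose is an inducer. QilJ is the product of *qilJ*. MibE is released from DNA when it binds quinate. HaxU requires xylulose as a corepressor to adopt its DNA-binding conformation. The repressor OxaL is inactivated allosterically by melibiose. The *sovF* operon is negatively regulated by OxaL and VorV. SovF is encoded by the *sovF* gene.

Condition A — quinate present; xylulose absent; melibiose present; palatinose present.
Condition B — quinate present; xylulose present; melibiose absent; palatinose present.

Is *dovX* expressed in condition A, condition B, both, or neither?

Condition A:
Quinate is present, so MibE is inactive.
Xylulose is absent, so HaxU is inactive.
Melibiose is present, so OxaL is inactive.
Palatinose is present, so VorV is inactive.
With no repressor bound, *sovF* is transcribed.
So SovF is produced and active.
With repressor SovF bound, *qilJ* is not transcribed.
So QilJ is not produced.
With no repressor bound, *dovX* is transcribed.
→ *dovX* is ON in A.
Condition B:
Quinate is present, so MibE is inactive.
Xylulose is present, so HaxU is active.
Melibiose is absent, so OxaL is active.
Palatinose is present, so VorV is inactive.
With repressor OxaL bound, *sovF* is not transcribed.
So SovF is not produced.
With no repressor bound, *qilJ* is transcribed.
So QilJ is produced and active.
With repressor HaxU bound, *dovX* is not transcribed.
→ *dovX* is OFF in B.

A only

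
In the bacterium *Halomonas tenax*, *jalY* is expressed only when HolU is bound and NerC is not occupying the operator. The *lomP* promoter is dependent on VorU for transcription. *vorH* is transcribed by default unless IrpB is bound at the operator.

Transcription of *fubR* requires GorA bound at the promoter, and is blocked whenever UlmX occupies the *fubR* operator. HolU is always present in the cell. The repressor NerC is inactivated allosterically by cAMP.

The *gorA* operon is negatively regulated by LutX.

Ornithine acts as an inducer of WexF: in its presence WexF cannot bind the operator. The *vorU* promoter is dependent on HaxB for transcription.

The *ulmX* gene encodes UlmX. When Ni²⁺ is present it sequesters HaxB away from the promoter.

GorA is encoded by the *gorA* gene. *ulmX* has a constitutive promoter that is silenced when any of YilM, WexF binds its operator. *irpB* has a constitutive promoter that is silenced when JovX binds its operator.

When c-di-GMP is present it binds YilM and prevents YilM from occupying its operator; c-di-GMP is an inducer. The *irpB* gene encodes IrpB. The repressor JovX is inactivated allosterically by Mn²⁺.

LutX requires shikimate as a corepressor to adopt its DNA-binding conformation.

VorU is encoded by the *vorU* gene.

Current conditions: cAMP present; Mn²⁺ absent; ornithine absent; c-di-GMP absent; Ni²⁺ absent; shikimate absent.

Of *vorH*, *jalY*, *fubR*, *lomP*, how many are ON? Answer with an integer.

4

Mn²⁺ is absent, so JovX is active.
With repressor JovX bound, *irpB* is not transcribed.
So IrpB is not produced.
With no repressor bound, *vorH* is transcribed.
→ *vorH* is ON.
cAMP is present, so NerC is inactive.
HolU is produced constitutively and is active.
No repressor is bound and HolU is active, so *jalY* is transcribed.
→ *jalY* is ON.
Shikimate is absent, so LutX is inactive.
With no repressor bound, *gorA* is transcribed.
So GorA is produced and active.
c-di-GMP is absent, so YilM is active.
Ornithine is absent, so WexF is active.
With repressor YilM bound, *ulmX* is not transcribed.
So UlmX is not produced.
No repressor is bound and GorA is active, so *fubR* is transcribed.
→ *fubR* is ON.
Ni²⁺ is absent, so HaxB is active.
No repressor is bound and HaxB is active, so *vorU* is transcribed.
So VorU is produced and active.
No repressor is bound and VorU is active, so *lomP* is transcribed.
→ *lomP* is ON.
4 of the 4 genes are transcribed.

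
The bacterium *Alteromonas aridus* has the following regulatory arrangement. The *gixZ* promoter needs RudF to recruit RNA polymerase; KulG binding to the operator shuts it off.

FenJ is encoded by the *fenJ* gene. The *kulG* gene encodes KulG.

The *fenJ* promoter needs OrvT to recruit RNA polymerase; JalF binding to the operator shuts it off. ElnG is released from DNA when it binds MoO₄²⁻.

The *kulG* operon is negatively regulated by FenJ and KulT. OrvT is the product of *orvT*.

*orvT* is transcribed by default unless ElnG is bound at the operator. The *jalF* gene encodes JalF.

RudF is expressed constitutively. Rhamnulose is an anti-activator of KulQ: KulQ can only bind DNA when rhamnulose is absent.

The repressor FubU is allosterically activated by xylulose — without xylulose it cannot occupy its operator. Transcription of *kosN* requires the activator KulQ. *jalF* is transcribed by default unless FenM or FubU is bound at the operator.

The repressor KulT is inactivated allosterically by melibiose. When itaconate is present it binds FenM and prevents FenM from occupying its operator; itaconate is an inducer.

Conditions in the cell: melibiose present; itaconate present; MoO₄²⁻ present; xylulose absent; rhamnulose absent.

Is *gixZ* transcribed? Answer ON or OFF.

Itaconate is present, so FenM is inactive.
Xylulose is absent, so FubU is inactive.
With no repressor bound, *jalF* is transcribed.
So JalF is produced and active.
MoO₄²⁻ is present, so ElnG is inactive.
With no repressor bound, *orvT* is transcribed.
So OrvT is produced and active.
With repressor JalF bound, *fenJ* is not transcribed.
So FenJ is not produced.
Melibiose is present, so KulT is inactive.
With no repressor bound, *kulG* is transcribed.
So KulG is produced and active.
RudF is produced constitutively and is active.
With repressor KulG bound, *gixZ* is not transcribed.

OFF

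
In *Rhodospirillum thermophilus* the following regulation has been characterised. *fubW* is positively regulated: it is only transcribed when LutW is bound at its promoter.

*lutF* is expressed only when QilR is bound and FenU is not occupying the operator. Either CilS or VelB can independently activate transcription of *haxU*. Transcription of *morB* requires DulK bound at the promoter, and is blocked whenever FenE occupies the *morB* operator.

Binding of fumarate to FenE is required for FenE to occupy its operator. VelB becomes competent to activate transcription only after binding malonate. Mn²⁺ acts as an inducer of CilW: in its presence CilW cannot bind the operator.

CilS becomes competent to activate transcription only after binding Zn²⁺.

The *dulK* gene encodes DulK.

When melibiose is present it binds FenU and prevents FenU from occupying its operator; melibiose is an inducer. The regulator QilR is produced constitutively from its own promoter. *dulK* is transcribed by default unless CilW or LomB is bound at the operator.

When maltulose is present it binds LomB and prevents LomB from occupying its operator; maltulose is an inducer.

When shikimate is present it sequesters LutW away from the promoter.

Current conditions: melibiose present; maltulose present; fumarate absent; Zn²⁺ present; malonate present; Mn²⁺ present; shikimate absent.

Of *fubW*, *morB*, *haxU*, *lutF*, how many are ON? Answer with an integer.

Shikimate is absent, so LutW is active.
No repressor is bound and LutW is active, so *fubW* is transcribed.
→ *fubW* is ON.
Fumarate is absent, so FenE is inactive.
Mn²⁺ is present, so CilW is inactive.
Maltulose is present, so LomB is inactive.
With no repressor bound, *dulK* is transcribed.
So DulK is produced and active.
No repressor is bound and DulK is active, so *morB* is transcribed.
→ *morB* is ON.
Zn²⁺ is present, so CilS is active.
Malonate is present, so VelB is active.
Activator CilS is present, so *haxU* is transcribed.
→ *haxU* is ON.
QilR is produced constitutively and is active.
Melibiose is present, so FenU is inactive.
No repressor is bound and QilR is active, so *lutF* is transcribed.
→ *lutF* is ON.
4 of the 4 genes are transcribed.

4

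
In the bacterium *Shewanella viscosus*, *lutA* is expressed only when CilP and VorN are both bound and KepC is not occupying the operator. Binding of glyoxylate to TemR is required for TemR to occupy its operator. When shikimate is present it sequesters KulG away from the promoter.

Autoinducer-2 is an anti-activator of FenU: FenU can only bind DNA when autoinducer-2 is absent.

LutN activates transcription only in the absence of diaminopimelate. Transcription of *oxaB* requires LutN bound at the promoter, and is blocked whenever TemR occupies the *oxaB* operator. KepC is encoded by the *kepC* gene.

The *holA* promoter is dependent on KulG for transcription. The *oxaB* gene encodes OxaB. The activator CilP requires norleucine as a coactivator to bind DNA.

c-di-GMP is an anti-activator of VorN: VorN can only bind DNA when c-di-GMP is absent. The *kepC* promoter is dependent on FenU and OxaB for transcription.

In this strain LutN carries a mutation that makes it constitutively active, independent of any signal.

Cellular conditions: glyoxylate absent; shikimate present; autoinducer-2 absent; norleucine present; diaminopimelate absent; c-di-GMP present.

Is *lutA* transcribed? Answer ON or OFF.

Autoinducer-2 is absent, so FenU is active.
LutN is constitutively active in this strain.
Glyoxylate is absent, so TemR is inactive.
No repressor is bound and LutN is active, so *oxaB* is transcribed.
So OxaB is produced and active.
No repressor is bound and FenU and OxaB are active, so *kepC* is transcribed.
So KepC is produced and active.
Norleucine is present, so CilP is active.
c-di-GMP is present, so VorN is inactive.
With repressor KepC bound, *lutA* is not transcribed.

OFF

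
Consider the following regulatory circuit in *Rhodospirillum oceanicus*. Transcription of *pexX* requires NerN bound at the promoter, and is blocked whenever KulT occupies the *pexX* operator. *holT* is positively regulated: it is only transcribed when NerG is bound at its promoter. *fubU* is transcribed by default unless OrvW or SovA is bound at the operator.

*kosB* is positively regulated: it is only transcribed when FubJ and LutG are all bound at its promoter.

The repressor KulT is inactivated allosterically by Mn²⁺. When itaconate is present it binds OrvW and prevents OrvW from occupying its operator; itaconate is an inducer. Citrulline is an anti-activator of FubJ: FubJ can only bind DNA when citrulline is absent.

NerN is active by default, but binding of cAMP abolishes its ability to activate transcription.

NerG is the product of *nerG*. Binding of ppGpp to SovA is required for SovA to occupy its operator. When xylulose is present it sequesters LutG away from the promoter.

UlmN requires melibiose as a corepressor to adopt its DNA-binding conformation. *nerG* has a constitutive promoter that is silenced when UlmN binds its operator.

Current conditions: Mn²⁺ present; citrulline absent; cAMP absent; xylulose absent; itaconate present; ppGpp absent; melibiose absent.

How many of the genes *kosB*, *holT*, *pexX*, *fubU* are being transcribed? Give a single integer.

4

Citrulline is absent, so FubJ is active.
Xylulose is absent, so LutG is active.
No repressor is bound and FubJ and LutG are active, so *kosB* is transcribed.
→ *kosB* is ON.
Melibiose is absent, so UlmN is inactive.
With no repressor bound, *nerG* is transcribed.
So NerG is produced and active.
No repressor is bound and NerG is active, so *holT* is transcribed.
→ *holT* is ON.
cAMP is absent, so NerN is active.
Mn²⁺ is present, so KulT is inactive.
No repressor is bound and NerN is active, so *pexX* is transcribed.
→ *pexX* is ON.
Itaconate is present, so OrvW is inactive.
ppGpp is absent, so SovA is inactive.
With no repressor bound, *fubU* is transcribed.
→ *fubU* is ON.
4 of the 4 genes are transcribed.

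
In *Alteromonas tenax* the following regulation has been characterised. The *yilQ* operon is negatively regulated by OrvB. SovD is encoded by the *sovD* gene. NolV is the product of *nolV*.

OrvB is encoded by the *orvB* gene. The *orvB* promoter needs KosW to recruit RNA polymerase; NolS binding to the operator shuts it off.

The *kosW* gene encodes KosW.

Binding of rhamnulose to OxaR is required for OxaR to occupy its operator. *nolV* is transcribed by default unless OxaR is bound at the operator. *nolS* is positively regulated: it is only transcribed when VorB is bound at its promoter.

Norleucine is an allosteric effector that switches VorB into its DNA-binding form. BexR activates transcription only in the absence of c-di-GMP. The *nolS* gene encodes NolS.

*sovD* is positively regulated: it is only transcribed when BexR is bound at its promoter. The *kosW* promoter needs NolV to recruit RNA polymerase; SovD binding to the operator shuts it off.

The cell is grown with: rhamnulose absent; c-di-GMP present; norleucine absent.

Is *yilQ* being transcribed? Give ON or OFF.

c-di-GMP is present, so BexR is inactive.
Required activator BexR is absent, so *sovD* is not transcribed.
So SovD is not produced.
Rhamnulose is absent, so OxaR is inactive.
With no repressor bound, *nolV* is transcribed.
So NolV is produced and active.
No repressor is bound and NolV is active, so *kosW* is transcribed.
So KosW is produced and active.
Norleucine is absent, so VorB is inactive.
Required activator VorB is absent, so *nolS* is not transcribed.
So NolS is not produced.
No repressor is bound and KosW is active, so *orvB* is transcribed.
So OrvB is produced and active.
With repressor OrvB bound, *yilQ* is not transcribed.

OFF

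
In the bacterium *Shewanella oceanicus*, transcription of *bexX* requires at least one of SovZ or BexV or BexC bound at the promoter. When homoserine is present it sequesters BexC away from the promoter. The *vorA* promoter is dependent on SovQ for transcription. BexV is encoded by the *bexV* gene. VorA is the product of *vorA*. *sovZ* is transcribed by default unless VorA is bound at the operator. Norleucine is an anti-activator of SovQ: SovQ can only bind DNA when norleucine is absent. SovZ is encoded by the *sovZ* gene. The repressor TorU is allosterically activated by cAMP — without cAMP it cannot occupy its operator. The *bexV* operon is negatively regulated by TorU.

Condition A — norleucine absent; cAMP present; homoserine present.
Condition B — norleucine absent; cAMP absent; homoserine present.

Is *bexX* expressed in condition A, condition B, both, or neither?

B only

Condition A:
Norleucine is absent, so SovQ is active.
No repressor is bound and SovQ is active, so *vorA* is transcribed.
So VorA is produced and active.
With repressor VorA bound, *sovZ* is not transcribed.
So SovZ is not produced.
cAMP is present, so TorU is active.
With repressor TorU bound, *bexV* is not transcribed.
So BexV is not produced.
Homoserine is present, so BexC is inactive.
No activator is available at the *bexX* promoter, so *bexX* is not transcribed.
→ *bexX* is OFF in A.
Condition B:
Norleucine is absent, so SovQ is active.
No repressor is bound and SovQ is active, so *vorA* is transcribed.
So VorA is produced and active.
With repressor VorA bound, *sovZ* is not transcribed.
So SovZ is not produced.
cAMP is absent, so TorU is inactive.
With no repressor bound, *bexV* is transcribed.
So BexV is produced and active.
Homoserine is present, so BexC is inactive.
Activator BexV is present, so *bexX* is transcribed.
→ *bexX* is ON in B.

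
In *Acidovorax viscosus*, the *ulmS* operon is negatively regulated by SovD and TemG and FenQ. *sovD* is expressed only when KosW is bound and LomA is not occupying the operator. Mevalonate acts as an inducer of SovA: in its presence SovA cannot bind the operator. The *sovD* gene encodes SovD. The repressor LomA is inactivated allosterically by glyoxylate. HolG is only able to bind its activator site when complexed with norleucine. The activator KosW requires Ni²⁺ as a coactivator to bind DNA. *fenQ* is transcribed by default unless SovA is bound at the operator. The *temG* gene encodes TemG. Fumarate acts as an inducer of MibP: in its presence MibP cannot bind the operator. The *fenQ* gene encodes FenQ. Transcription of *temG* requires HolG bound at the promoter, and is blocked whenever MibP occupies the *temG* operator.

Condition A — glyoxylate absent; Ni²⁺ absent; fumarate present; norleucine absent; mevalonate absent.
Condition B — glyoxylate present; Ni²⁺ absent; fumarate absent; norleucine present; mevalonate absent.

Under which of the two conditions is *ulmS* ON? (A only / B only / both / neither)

both

Condition A:
Glyoxylate is absent, so LomA is active.
Ni²⁺ is absent, so KosW is inactive.
With repressor LomA bound, *sovD* is not transcribed.
So SovD is not produced.
Fumarate is present, so MibP is inactive.
Norleucine is absent, so HolG is inactive.
Required activator HolG is absent, so *temG* is not transcribed.
So TemG is not produced.
Mevalonate is absent, so SovA is active.
With repressor SovA bound, *fenQ* is not transcribed.
So FenQ is not produced.
With no repressor bound, *ulmS* is transcribed.
→ *ulmS* is ON in A.
Condition B:
Glyoxylate is present, so LomA is inactive.
Ni²⁺ is absent, so KosW is inactive.
Required activator KosW is absent, so *sovD* is not transcribed.
So SovD is not produced.
Fumarate is absent, so MibP is active.
Norleucine is present, so HolG is active.
With repressor MibP bound, *temG* is not transcribed.
So TemG is not produced.
Mevalonate is absent, so SovA is active.
With repressor SovA bound, *fenQ* is not transcribed.
So FenQ is not produced.
With no repressor bound, *ulmS* is transcribed.
→ *ulmS* is ON in B.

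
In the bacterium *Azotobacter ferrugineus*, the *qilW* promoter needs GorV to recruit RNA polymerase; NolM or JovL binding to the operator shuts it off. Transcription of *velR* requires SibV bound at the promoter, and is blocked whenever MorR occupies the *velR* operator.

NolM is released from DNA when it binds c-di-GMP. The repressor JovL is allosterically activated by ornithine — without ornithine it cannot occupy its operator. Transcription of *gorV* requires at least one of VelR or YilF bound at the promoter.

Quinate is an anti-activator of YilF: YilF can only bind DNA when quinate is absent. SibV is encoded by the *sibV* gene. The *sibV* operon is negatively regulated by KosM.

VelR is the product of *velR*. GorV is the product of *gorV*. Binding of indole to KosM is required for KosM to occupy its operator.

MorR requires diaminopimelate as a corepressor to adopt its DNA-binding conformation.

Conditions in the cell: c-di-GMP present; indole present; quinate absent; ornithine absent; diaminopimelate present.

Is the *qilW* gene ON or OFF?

ON

c-di-GMP is present, so NolM is inactive.
Diaminopimelate is present, so MorR is active.
Indole is present, so KosM is active.
With repressor KosM bound, *sibV* is not transcribed.
So SibV is not produced.
With repressor MorR bound, *velR* is not transcribed.
So VelR is not produced.
Quinate is absent, so YilF is active.
Activator YilF is present, so *gorV* is transcribed.
So GorV is produced and active.
Ornithine is absent, so JovL is inactive.
No repressor is bound and GorV is active, so *qilW* is transcribed.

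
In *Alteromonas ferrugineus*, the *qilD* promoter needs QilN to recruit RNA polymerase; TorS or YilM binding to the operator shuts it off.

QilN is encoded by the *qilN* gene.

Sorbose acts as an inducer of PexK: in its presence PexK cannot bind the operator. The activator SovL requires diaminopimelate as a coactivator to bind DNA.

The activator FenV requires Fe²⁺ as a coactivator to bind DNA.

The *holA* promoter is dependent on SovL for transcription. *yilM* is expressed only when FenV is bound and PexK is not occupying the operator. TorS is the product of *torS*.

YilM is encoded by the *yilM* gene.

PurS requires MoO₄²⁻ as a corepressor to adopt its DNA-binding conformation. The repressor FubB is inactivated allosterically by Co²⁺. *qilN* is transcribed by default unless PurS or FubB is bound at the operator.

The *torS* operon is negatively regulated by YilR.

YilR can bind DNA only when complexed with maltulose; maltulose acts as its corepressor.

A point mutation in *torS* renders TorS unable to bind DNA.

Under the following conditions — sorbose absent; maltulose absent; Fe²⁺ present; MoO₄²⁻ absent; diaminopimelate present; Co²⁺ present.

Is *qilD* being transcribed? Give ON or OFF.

ON

TorS is non-functional in this strain, so it has no effect.
MoO₄²⁻ is absent, so PurS is inactive.
Co²⁺ is present, so FubB is inactive.
With no repressor bound, *qilN* is transcribed.
So QilN is produced and active.
Sorbose is absent, so PexK is active.
Fe²⁺ is present, so FenV is active.
With repressor PexK bound, *yilM* is not transcribed.
So YilM is not produced.
No repressor is bound and QilN is active, so *qilD* is transcribed.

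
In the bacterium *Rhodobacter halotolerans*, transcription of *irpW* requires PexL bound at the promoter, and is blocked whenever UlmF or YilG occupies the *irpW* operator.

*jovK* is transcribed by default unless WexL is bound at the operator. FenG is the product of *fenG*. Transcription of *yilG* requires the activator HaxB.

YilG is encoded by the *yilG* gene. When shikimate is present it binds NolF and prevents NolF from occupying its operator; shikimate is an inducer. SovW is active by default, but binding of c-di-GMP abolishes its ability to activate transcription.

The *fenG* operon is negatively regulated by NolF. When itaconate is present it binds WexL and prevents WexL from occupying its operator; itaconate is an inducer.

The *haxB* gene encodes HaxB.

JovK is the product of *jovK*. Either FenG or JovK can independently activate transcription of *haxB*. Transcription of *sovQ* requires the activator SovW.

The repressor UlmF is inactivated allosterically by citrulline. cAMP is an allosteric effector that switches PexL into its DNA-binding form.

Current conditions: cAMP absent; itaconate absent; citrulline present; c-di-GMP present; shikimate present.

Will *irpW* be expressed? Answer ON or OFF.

cAMP is absent, so PexL is inactive.
Citrulline is present, so UlmF is inactive.
Shikimate is present, so NolF is inactive.
With no repressor bound, *fenG* is transcribed.
So FenG is produced and active.
Itaconate is absent, so WexL is active.
With repressor WexL bound, *jovK* is not transcribed.
So JovK is not produced.
Activator FenG is present, so *haxB* is transcribed.
So HaxB is produced and active.
No repressor is bound and HaxB is active, so *yilG* is transcribed.
So YilG is produced and active.
With repressor YilG bound, *irpW* is not transcribed.

OFF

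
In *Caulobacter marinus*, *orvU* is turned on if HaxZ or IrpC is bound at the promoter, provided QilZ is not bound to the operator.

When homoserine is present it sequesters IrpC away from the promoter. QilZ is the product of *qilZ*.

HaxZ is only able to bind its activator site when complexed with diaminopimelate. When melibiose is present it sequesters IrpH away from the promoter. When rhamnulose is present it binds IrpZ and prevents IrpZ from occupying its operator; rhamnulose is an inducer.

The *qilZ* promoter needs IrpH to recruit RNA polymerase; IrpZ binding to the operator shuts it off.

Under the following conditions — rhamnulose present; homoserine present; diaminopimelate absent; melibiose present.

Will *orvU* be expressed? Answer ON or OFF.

OFF

Melibiose is present, so IrpH is inactive.
Rhamnulose is present, so IrpZ is inactive.
Required activator IrpH is absent, so *qilZ* is not transcribed.
So QilZ is not produced.
Diaminopimelate is absent, so HaxZ is inactive.
Homoserine is present, so IrpC is inactive.
No activator is available at the *orvU* promoter, so *orvU* is not transcribed.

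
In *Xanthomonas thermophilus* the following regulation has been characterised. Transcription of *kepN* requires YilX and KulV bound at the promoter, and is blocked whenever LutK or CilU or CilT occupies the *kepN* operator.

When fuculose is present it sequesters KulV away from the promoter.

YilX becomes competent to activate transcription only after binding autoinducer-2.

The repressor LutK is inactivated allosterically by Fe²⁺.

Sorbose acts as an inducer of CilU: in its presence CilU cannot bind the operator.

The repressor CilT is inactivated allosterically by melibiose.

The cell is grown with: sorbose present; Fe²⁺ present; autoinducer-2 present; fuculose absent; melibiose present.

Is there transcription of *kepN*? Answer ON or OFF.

Autoinducer-2 is present, so YilX is active.
Fe²⁺ is present, so LutK is inactive.
Fuculose is absent, so KulV is active.
Sorbose is present, so CilU is inactive.
Melibiose is present, so CilT is inactive.
No repressor is bound and YilX and KulV are active, so *kepN* is transcribed.

ON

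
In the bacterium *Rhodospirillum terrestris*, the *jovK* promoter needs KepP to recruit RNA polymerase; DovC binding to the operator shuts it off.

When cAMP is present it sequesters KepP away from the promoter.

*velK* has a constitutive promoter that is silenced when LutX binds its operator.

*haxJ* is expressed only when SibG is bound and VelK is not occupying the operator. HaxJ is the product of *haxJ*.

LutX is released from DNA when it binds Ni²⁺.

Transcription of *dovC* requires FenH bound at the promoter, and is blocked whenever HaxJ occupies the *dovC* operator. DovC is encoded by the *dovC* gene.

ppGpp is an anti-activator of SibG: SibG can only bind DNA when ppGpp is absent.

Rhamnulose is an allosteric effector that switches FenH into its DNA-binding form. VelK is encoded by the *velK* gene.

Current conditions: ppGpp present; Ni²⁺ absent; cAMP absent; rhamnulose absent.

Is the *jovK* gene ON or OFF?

Rhamnulose is absent, so FenH is inactive.
Ni²⁺ is absent, so LutX is active.
With repressor LutX bound, *velK* is not transcribed.
So VelK is not produced.
ppGpp is present, so SibG is inactive.
Required activator SibG is absent, so *haxJ* is not transcribed.
So HaxJ is not produced.
Required activator FenH is absent, so *dovC* is not transcribed.
So DovC is not produced.
cAMP is absent, so KepP is active.
No repressor is bound and KepP is active, so *jovK* is transcribed.

ON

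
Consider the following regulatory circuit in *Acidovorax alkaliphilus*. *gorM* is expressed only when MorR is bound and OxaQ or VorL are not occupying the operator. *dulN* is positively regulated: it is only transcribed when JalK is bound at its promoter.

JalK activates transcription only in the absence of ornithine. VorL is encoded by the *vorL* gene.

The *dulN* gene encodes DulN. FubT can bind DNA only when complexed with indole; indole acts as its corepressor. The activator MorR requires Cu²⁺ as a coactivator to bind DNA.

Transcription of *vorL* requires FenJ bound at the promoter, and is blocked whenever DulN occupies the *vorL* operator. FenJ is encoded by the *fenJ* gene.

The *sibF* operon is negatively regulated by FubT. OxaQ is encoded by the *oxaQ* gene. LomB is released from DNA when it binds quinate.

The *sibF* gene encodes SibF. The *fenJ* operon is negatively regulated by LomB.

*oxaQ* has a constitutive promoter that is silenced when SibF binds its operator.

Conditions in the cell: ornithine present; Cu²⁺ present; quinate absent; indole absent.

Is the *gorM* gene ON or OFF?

Indole is absent, so FubT is inactive.
With no repressor bound, *sibF* is transcribed.
So SibF is produced and active.
With repressor SibF bound, *oxaQ* is not transcribed.
So OxaQ is not produced.
Cu²⁺ is present, so MorR is active.
Quinate is absent, so LomB is active.
With repressor LomB bound, *fenJ* is not transcribed.
So FenJ is not produced.
Ornithine is present, so JalK is inactive.
Required activator JalK is absent, so *dulN* is not transcribed.
So DulN is not produced.
Required activator FenJ is absent, so *vorL* is not transcribed.
So VorL is not produced.
No repressor is bound and MorR is active, so *gorM* is transcribed.

ON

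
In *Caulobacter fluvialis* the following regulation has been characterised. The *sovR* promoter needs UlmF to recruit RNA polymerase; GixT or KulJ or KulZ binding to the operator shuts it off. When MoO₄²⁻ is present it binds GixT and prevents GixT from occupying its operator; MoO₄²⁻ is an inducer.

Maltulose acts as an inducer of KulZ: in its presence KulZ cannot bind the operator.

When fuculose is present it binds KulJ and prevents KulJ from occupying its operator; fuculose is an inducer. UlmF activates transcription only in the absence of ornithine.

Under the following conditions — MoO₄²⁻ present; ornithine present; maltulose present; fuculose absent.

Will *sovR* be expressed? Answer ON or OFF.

MoO₄²⁻ is present, so GixT is inactive.
Fuculose is absent, so KulJ is active.
Maltulose is present, so KulZ is inactive.
Ornithine is present, so UlmF is inactive.
With repressor KulJ bound, *sovR* is not transcribed.

OFF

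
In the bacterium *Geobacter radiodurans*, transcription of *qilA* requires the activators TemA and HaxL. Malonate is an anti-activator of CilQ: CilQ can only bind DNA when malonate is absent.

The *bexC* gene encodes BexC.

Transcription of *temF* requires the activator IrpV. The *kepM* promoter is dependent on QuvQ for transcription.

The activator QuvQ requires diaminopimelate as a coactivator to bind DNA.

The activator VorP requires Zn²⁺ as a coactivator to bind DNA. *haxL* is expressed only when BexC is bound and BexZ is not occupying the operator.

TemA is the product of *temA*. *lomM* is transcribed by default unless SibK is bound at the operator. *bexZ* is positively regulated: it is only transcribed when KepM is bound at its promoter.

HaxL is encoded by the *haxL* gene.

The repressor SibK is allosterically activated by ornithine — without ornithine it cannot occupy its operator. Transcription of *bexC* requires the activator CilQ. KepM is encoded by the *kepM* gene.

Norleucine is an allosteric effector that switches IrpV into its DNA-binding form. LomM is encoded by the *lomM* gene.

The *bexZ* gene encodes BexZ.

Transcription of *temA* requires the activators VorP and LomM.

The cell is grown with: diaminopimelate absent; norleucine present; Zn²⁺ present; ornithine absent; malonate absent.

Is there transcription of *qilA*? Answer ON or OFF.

Zn²⁺ is present, so VorP is active.
Ornithine is absent, so SibK is inactive.
With no repressor bound, *lomM* is transcribed.
So LomM is produced and active.
No repressor is bound and VorP and LomM are active, so *temA* is transcribed.
So TemA is produced and active.
Malonate is absent, so CilQ is active.
No repressor is bound and CilQ is active, so *bexC* is transcribed.
So BexC is produced and active.
Diaminopimelate is absent, so QuvQ is inactive.
Required activator QuvQ is absent, so *kepM* is not transcribed.
So KepM is not produced.
Required activator KepM is absent, so *bexZ* is not transcribed.
So BexZ is not produced.
No repressor is bound and BexC is active, so *haxL* is transcribed.
So HaxL is produced and active.
No repressor is bound and TemA and HaxL are active, so *qilA* is transcribed.

ON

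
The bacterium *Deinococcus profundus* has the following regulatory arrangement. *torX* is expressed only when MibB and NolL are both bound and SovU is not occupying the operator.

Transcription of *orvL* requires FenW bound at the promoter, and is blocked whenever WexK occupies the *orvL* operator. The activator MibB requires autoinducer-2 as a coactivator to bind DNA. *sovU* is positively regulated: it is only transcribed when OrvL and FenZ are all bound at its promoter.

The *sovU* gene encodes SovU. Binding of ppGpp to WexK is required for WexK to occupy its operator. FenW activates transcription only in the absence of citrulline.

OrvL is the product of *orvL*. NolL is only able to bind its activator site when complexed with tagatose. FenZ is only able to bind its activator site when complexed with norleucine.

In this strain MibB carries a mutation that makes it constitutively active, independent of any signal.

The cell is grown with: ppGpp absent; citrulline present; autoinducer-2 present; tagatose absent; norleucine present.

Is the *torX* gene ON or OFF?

Citrulline is present, so FenW is inactive.
ppGpp is absent, so WexK is inactive.
Required activator FenW is absent, so *orvL* is not transcribed.
So OrvL is not produced.
Norleucine is present, so FenZ is active.
Required activator OrvL is absent, so *sovU* is not transcribed.
So SovU is not produced.
MibB is constitutively active in this strain.
Tagatose is absent, so NolL is inactive.
Required activator NolL is absent, so *torX* is not transcribed.

OFF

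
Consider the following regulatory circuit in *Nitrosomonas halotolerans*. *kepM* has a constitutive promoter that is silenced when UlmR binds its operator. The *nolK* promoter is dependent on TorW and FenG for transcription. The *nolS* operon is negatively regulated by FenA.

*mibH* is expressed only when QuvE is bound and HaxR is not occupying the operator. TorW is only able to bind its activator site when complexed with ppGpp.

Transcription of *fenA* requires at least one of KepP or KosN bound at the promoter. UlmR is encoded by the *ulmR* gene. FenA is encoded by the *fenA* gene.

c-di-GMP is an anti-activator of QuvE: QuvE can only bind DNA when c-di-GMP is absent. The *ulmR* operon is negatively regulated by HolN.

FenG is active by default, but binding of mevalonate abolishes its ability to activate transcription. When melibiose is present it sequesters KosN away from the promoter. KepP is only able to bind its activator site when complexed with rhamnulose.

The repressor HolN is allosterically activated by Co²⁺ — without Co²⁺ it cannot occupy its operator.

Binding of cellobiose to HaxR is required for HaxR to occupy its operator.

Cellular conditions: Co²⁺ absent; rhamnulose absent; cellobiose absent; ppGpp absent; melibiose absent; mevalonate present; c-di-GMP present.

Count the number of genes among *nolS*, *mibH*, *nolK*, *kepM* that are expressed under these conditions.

Rhamnulose is absent, so KepP is inactive.
Melibiose is absent, so KosN is active.
Activator KosN is present, so *fenA* is transcribed.
So FenA is produced and active.
With repressor FenA bound, *nolS* is not transcribed.
→ *nolS* is OFF.
c-di-GMP is present, so QuvE is inactive.
Cellobiose is absent, so HaxR is inactive.
Required activator QuvE is absent, so *mibH* is not transcribed.
→ *mibH* is OFF.
ppGpp is absent, so TorW is inactive.
Mevalonate is present, so FenG is inactive.
Required activator TorW is absent, so *nolK* is not transcribed.
→ *nolK* is OFF.
Co²⁺ is absent, so HolN is inactive.
With no repressor bound, *ulmR* is transcribed.
So UlmR is produced and active.
With repressor UlmR bound, *kepM* is not transcribed.
→ *kepM* is OFF.
0 of the 4 genes are transcribed.

0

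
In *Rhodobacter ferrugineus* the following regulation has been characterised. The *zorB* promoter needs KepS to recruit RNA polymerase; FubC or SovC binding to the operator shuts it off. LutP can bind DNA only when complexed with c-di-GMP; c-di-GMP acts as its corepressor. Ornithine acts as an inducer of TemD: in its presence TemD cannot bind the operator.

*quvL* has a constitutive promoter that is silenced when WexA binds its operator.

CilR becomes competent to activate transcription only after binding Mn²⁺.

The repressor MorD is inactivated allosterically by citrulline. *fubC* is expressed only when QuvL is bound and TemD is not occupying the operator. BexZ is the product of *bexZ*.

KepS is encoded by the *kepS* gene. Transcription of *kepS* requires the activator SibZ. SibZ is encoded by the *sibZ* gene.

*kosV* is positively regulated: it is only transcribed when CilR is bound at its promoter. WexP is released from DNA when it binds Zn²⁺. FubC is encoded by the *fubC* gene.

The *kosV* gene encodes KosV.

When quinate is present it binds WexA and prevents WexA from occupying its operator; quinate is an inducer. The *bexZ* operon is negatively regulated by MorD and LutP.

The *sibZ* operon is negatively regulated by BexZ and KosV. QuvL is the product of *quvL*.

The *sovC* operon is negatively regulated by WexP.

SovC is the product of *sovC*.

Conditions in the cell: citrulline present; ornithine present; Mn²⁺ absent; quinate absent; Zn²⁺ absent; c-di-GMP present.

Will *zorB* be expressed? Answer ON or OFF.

ON

Citrulline is present, so MorD is inactive.
c-di-GMP is present, so LutP is active.
With repressor LutP bound, *bexZ* is not transcribed.
So BexZ is not produced.
Mn²⁺ is absent, so CilR is inactive.
Required activator CilR is absent, so *kosV* is not transcribed.
So KosV is not produced.
With no repressor bound, *sibZ* is transcribed.
So SibZ is produced and active.
No repressor is bound and SibZ is active, so *kepS* is transcribed.
So KepS is produced and active.
Quinate is absent, so WexA is active.
With repressor WexA bound, *quvL* is not transcribed.
So QuvL is not produced.
Ornithine is present, so TemD is inactive.
Required activator QuvL is absent, so *fubC* is not transcribed.
So FubC is not produced.
Zn²⁺ is absent, so WexP is active.
With repressor WexP bound, *sovC* is not transcribed.
So SovC is not produced.
No repressor is bound and KepS is active, so *zorB* is transcribed.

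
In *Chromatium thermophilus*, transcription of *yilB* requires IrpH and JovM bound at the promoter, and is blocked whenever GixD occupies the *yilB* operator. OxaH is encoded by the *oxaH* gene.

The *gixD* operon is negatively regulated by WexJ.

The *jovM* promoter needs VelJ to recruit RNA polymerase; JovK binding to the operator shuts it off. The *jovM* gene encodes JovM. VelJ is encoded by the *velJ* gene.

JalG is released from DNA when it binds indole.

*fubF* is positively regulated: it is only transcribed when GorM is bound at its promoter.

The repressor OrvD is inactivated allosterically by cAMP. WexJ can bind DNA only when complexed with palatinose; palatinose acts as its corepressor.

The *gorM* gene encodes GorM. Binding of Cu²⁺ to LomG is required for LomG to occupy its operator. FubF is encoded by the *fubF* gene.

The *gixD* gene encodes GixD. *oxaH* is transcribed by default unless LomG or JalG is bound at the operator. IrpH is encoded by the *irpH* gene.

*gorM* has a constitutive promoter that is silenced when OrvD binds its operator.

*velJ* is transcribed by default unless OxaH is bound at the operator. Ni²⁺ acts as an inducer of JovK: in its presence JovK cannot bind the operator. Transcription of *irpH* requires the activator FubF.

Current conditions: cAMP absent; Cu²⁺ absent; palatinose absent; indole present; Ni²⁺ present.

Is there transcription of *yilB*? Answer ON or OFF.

OFF

Palatinose is absent, so WexJ is inactive.
With no repressor bound, *gixD* is transcribed.
So GixD is produced and active.
cAMP is absent, so OrvD is active.
With repressor OrvD bound, *gorM* is not transcribed.
So GorM is not produced.
Required activator GorM is absent, so *fubF* is not transcribed.
So FubF is not produced.
Required activator FubF is absent, so *irpH* is not transcribed.
So IrpH is not produced.
Cu²⁺ is absent, so LomG is inactive.
Indole is present, so JalG is inactive.
With no repressor bound, *oxaH* is transcribed.
So OxaH is produced and active.
With repressor OxaH bound, *velJ* is not transcribed.
So VelJ is not produced.
Ni²⁺ is present, so JovK is inactive.
Required activator VelJ is absent, so *jovM* is not transcribed.
So JovM is not produced.
With repressor GixD bound, *yilB* is not transcribed.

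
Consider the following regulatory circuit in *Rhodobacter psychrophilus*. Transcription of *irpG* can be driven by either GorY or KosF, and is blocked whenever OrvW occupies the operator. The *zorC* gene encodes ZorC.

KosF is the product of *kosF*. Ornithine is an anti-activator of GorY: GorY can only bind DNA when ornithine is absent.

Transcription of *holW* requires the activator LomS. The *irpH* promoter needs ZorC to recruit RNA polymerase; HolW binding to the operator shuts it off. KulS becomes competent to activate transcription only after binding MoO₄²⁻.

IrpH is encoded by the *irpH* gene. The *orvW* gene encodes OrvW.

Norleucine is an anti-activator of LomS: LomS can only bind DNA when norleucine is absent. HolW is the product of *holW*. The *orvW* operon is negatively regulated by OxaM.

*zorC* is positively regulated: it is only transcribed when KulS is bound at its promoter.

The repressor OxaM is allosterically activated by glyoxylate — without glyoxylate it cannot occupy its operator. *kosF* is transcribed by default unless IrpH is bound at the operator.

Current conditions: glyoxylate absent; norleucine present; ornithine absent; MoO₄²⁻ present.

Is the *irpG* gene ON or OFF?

Ornithine is absent, so GorY is active.
Norleucine is present, so LomS is inactive.
Required activator LomS is absent, so *holW* is not transcribed.
So HolW is not produced.
MoO₄²⁻ is present, so KulS is active.
No repressor is bound and KulS is active, so *zorC* is transcribed.
So ZorC is produced and active.
No repressor is bound and ZorC is active, so *irpH* is transcribed.
So IrpH is produced and active.
With repressor IrpH bound, *kosF* is not transcribed.
So KosF is not produced.
Glyoxylate is absent, so OxaM is inactive.
With no repressor bound, *orvW* is transcribed.
So OrvW is produced and active.
With repressor OrvW bound, *irpG* is not transcribed.

OFF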